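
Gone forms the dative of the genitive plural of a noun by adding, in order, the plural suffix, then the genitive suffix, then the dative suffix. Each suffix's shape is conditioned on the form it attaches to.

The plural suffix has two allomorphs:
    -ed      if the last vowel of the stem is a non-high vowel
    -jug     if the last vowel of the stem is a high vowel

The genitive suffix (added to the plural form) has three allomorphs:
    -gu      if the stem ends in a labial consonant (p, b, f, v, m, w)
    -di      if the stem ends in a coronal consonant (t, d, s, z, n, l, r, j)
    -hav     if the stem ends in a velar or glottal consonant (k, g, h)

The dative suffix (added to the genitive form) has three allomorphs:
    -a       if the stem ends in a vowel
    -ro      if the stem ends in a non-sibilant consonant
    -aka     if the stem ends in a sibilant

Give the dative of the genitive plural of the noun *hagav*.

Since the last vowel of *hagav* is /a/ (a non-high vowel), it takes -ed, giving *hagaved*.
The plural form *hagaved*: final consonant = /d/, coronal → -di → *hagaveddi*.
The genitive form *hagaveddi*: final sound = /i/, a vowel → -a → *hagaveddia*.

hagaveddia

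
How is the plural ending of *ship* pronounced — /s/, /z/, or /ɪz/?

/s/

The stem *ship* ends in a voiceless non-sibilant consonant.
The plural suffix surfaces as /ɪz/ after sibilants, /s/ after other voiceless consonants, and /z/ after other voiced sounds.
So the plural -s on *ship* is pronounced /s/.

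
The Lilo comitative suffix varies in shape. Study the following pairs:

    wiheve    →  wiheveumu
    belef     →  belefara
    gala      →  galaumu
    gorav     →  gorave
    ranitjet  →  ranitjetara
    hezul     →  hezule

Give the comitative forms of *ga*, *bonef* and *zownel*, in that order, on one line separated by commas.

The pattern is voicing of the final sound: -ara when the stem ends in a voiceless consonant (*belef*, *ranitjet*); -e when the stem ends in a voiced consonant (*gorav*, *hezul*); -umu when the stem ends in a vowel (*wiheve*, *gala*).
The final sound of *ga* is /a/, which is a vowel, so the suffix is -umu, giving *gaumu*.
Since the final sound of *bonef* is /f/ (a voiceless consonant), it takes -ara, giving *bonefara*.
*zownel* — final sound /l/ (a voiced consonant) → -e → *zownele*.

gaumu, bonefara, zownele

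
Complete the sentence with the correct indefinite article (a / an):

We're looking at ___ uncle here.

an

The indefinite article is chosen by the initial *sound* of the following word, not its spelling.
*uncle* begins with the sound /ʌ/ (u pronounced /ʌ/) — a vowel sound.
So the article is *an*: We're looking at an uncle here.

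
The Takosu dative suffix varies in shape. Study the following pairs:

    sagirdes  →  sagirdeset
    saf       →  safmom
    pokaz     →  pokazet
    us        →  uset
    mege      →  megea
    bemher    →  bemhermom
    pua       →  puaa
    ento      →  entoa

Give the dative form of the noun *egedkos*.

egedkoset

The alternation tracks the final sound of the stem — -et when the stem ends in a sibilant (*sagirdes*, *pokaz*, *us*); -mom when the stem ends in a non-sibilant consonant (*saf*, *bemher*); -a when the stem ends in a vowel (*mege*, *pua*, *ento*).
*egedkos*: final sound = /s/, a sibilant → -et → *egedkoset*.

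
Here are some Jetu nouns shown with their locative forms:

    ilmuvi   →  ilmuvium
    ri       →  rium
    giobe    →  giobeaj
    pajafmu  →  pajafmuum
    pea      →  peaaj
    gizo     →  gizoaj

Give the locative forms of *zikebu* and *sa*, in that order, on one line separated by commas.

The suffix is conditioned by the last vowel: -um when the last vowel of the stem is a high vowel (*ilmuvi*, *ri*, *pajafmu*); -aj when the last vowel of the stem is a non-high vowel (*giobe*, *pea*, *gizo*).
The last vowel of *zikebu* is /u/, which is a high vowel, so the suffix is -um, giving *zikebuum*.
The last vowel of *sa* is /a/, which is a non-high vowel, so the suffix is -aj, giving *saaj*.

zikebuum, saaj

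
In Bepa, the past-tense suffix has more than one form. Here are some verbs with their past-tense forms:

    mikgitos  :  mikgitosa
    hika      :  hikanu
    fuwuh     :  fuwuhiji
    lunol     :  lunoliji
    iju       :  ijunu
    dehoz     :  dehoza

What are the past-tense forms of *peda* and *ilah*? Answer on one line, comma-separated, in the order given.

The pattern is sibilance of the final sound: -a when the stem ends in a sibilant (*mikgitos*, *dehoz*); -iji when the stem ends in a non-sibilant consonant (*fuwuh*, *lunol*); -nu when the stem ends in a vowel (*hika*, *iju*).
The final sound of *peda* is /a/, which is a vowel, so the suffix is -nu, giving *pedanu*.
Since the final sound of *ilah* is /h/ (a non-sibilant consonant), it takes -iji, giving *ilahiji*.

pedanu, ilahiji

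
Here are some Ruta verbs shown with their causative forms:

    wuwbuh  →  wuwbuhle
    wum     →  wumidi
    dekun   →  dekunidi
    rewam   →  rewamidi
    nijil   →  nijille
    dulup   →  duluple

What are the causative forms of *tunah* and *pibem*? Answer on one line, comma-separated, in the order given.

tunahle, pibemidi

Looking at the final consonant of each stem: -idi when the stem ends in a nasal (*wum*, *dekun*, *rewam*); -le when the stem ends in a non-nasal consonant (*wuwbuh*, *nijil*, *dulup*).
*tunah*: final consonant = /h/, non-nasal → -le → *tunahle*.
The final consonant of *pibem* is /m/, which is a nasal, so the suffix is -idi, giving *pibemidi*.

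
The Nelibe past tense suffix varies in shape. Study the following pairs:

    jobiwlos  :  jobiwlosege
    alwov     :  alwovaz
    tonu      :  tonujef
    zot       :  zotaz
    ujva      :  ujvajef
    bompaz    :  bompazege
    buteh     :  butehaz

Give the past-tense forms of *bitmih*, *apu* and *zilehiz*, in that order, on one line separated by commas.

The suffix is conditioned by the final sound: -ege when the stem ends in a sibilant (*jobiwlos*, *bompaz*); -az when the stem ends in a non-sibilant consonant (*alwov*, *zot*, *buteh*); -jef when the stem ends in a vowel (*tonu*, *ujva*).
The final sound of *bitmih* is /h/, which is a non-sibilant consonant, so the suffix is -az, giving *bitmihaz*.
Since the final sound of *apu* is /u/ (a vowel), it takes -jef, giving *apujef*.
The final sound of *zilehiz* is /z/, which is a sibilant, so the suffix is -ege, giving *zilehizege*.

bitmihaz, apujef, zilehizege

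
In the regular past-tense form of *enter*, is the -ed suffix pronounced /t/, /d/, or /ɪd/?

The stem *enter* ends in a voiced sound other than /d/.
The -ed suffix is realized as /ɪd/ after /t, d/; as /t/ after other voiceless consonants; and as /d/ after other voiced sounds.
So -ed on *enter* is pronounced /d/.

/d/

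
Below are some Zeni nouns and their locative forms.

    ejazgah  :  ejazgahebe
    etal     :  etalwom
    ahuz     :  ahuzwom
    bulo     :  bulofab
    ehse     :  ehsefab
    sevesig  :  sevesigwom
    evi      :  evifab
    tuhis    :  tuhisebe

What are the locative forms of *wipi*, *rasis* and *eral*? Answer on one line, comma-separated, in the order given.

wipifab, rasisebe, eralwom

The suffix is conditioned by the final sound: -ebe when the stem ends in a voiceless consonant (*ejazgah*, *tuhis*); -wom when the stem ends in a voiced consonant (*etal*, *ahuz*, *sevesig*); -fab when the stem ends in a vowel (*bulo*, *ehse*, *evi*).
*wipi* — final sound /i/ (a vowel) → -fab → *wipifab*.
The final sound of *rasis* is /s/, which is a voiceless consonant, so the suffix is -ebe, giving *rasisebe*.
*eral* — final sound /l/ (a voiced consonant) → -wom → *eralwom*.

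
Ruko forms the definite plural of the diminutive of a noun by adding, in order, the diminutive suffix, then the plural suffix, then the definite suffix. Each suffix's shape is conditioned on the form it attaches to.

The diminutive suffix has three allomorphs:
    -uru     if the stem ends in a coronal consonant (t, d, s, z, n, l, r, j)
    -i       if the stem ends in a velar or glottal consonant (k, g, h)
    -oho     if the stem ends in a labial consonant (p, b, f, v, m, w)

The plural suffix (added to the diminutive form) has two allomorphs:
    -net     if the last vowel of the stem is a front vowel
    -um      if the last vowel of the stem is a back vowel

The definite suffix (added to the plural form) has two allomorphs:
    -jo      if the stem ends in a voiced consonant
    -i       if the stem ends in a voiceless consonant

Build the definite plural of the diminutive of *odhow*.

odhowohoumjo

Since the final consonant of *odhow* is /w/ (labial), it takes -oho, giving *odhowoho*.
Since the last vowel of the diminutive form *odhowoho* is /o/ (a back vowel), it takes -um, giving *odhowohoum*.
The final consonant of the plural form *odhowohoum* is /m/, which is voiced, so the definite suffix is -jo, giving *odhowohoumjo*.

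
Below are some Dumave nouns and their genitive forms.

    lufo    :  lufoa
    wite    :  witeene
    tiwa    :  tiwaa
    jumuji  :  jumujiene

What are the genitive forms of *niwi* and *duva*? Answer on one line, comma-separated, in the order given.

niwiene, duvaa

Looking at the last vowel of each stem: -ene when the last vowel of the stem is a front vowel (*wite*, *jumuji*); -a when the last vowel of the stem is a back vowel (*lufo*, *tiwa*).
The last vowel of *niwi* is /i/, which is a front vowel, so the suffix is -ene, giving *niwiene*.
*duva*: last vowel = /a/, a back vowel → -a → *duvaa*.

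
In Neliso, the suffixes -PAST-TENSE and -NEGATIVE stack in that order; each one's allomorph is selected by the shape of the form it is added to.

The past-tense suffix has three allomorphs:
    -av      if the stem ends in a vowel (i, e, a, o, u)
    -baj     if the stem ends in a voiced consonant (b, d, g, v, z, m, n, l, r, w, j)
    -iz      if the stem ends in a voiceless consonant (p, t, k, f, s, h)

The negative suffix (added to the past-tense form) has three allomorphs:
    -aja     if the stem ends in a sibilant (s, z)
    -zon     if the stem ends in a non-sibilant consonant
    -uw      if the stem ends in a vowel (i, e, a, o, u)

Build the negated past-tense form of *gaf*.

gafizaja

*gaf*: final sound = /f/, a voiceless consonant → -iz → *gafiz*.
Since the final sound of the past-tense form *gafiz* is /z/ (a sibilant), it takes -aja, giving *gafizaja*.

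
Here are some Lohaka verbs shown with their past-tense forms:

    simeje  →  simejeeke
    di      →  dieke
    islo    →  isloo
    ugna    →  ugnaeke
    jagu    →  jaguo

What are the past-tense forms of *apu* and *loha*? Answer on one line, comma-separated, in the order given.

apuo, lohaeke

The alternation tracks the last vowel of the stem — -o when the last vowel of the stem is a rounded vowel (*islo*, *jagu*); -eke when the last vowel of the stem is an unrounded vowel (*simeje*, *di*, *ugna*).
*apu*: last vowel = /u/, a rounded vowel → -o → *apuo*.
*loha* — last vowel /a/ (an unrounded vowel) → -eke → *lohaeke*.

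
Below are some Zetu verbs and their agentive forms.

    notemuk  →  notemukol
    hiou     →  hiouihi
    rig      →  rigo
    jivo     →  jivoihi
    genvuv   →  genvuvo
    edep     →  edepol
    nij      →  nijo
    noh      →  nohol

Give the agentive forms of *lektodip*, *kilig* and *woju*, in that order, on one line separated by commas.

lektodipol, kiligo, wojuihi

The pattern is voicing of the final sound: -ol when the stem ends in a voiceless consonant (*notemuk*, *edep*, *noh*); -o when the stem ends in a voiced consonant (*rig*, *genvuv*, *nij*); -ihi when the stem ends in a vowel (*hiou*, *jivo*).
The final sound of *lektodip* is /p/, which is a voiceless consonant, so the suffix is -ol, giving *lektodipol*.
The final sound of *kilig* is /g/, which is a voiced consonant, so the suffix is -o, giving *kiligo*.
*woju* — final sound /u/ (a vowel) → -ihi → *wojuihi*.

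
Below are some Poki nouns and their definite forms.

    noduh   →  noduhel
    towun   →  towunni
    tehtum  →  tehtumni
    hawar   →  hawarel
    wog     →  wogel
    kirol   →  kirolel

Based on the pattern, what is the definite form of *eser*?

Looking at the final consonant of each stem: -ni when the stem ends in a nasal (*towun*, *tehtum*); -el when the stem ends in a non-nasal consonant (*noduh*, *hawar*, *wog*, *kirol*).
*eser* — final consonant /r/ (non-nasal) → -el → *eserel*.

eserel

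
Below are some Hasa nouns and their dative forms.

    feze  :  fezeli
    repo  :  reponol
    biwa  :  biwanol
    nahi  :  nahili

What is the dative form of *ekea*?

ekeanol

The pattern is front/back vowel harmony: -li when the last vowel of the stem is a front vowel (*feze*, *nahi*); -nol when the last vowel of the stem is a back vowel (*repo*, *biwa*).
Since the last vowel of *ekea* is /a/ (a back vowel), it takes -nol, giving *ekeanol*.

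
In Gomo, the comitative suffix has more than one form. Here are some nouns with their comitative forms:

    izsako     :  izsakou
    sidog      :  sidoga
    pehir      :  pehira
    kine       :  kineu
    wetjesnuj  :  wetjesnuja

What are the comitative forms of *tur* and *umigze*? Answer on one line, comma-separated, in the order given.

tura, umigzeu

The suffix is conditioned by the final sound: -a when the stem ends in a consonant (*sidog*, *pehir*, *wetjesnuj*); -u when the stem ends in a vowel (*izsako*, *kine*).
*tur*: final sound = /r/, a consonant → -a → *tura*.
*umigze* — final sound /e/ (a vowel) → -u → *umigzeu*.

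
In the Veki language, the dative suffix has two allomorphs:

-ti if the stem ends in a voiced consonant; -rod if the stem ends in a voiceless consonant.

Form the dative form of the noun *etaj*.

etajti

The final consonant of *etaj* is /j/, which is voiced, so the suffix is -ti, giving *etajti*.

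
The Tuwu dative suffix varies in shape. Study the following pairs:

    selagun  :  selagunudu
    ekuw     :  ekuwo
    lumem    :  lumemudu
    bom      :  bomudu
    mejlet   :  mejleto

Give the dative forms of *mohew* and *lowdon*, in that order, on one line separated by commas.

mohewo, lowdonudu

The alternation tracks the final consonant of the stem — -udu when the stem ends in a nasal (*selagun*, *lumem*, *bom*); -o when the stem ends in a non-nasal consonant (*ekuw*, *mejlet*).
*mohew* — final consonant /w/ (non-nasal) → -o → *mohewo*.
The final consonant of *lowdon* is /n/, which is a nasal, so the suffix is -udu, giving *lowdonudu*.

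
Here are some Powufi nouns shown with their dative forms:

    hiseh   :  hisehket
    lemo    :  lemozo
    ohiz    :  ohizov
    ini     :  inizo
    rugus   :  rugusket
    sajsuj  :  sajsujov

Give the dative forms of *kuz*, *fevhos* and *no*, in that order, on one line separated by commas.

Looking at the final sound of each stem: -ket when the stem ends in a voiceless consonant (*hiseh*, *rugus*); -ov when the stem ends in a voiced consonant (*ohiz*, *sajsuj*); -zo when the stem ends in a vowel (*lemo*, *ini*).
Since the final sound of *kuz* is /z/ (a voiced consonant), it takes -ov, giving *kuzov*.
Since the final sound of *fevhos* is /s/ (a voiceless consonant), it takes -ket, giving *fevhosket*.
The final sound of *no* is /o/, which is a vowel, so the suffix is -zo, giving *nozo*.

kuzov, fevhosket, nozo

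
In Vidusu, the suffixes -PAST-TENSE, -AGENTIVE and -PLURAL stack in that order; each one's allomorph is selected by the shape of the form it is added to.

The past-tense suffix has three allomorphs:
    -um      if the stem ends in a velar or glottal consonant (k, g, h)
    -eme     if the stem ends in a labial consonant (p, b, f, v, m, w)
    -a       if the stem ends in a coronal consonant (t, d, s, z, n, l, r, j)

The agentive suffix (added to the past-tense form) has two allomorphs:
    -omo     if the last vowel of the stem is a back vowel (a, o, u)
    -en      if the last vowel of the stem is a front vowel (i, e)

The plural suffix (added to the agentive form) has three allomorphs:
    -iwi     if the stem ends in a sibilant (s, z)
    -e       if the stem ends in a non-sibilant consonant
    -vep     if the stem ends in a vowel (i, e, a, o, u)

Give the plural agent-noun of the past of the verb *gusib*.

Since the final consonant of *gusib* is /b/ (labial), it takes -eme, giving *gusibeme*.
The past-tense form *gusibeme* — last vowel /e/ (a front vowel) → -en → *gusibemeen*.
The agentive form *gusibemeen*: final sound = /n/, a non-sibilant consonant → -e → *gusibemeene*.

gusibemeene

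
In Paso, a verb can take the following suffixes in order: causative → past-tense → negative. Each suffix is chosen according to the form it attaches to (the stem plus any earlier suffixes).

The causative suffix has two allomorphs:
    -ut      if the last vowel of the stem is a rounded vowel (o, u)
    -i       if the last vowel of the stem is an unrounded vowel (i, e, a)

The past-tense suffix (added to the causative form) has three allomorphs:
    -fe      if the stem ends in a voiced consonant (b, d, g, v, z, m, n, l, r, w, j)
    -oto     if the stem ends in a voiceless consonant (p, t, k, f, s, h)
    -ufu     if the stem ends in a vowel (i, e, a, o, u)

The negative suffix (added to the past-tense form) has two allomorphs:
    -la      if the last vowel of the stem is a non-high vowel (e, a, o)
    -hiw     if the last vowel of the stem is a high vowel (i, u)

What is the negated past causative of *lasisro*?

Since the last vowel of *lasisro* is /o/ (a rounded vowel), it takes -ut, giving *lasisrout*.
The causative form *lasisrout*: final sound = /t/, a voiceless consonant → -oto → *lasisroutoto*.
Since the last vowel of the past-tense form *lasisroutoto* is /o/ (a non-high vowel), it takes -la, giving *lasisroutotola*.

lasisroutotola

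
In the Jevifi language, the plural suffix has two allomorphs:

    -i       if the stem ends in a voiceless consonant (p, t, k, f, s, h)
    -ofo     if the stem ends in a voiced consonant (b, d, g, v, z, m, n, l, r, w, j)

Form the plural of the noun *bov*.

Since the final consonant of *bov* is /v/ (voiced), it takes -ofo, giving *bovofo*.

bovofo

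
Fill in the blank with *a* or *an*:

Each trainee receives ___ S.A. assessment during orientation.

an

The indefinite article is chosen by the initial *sound* of the following word, not its spelling.
The initialism *S.A.* is read letter by letter; the first letter, S, is pronounced /ɛs/, which begins with a vowel sound.
So the article is *an*: Each trainee receives an S.A. assessment during orientation.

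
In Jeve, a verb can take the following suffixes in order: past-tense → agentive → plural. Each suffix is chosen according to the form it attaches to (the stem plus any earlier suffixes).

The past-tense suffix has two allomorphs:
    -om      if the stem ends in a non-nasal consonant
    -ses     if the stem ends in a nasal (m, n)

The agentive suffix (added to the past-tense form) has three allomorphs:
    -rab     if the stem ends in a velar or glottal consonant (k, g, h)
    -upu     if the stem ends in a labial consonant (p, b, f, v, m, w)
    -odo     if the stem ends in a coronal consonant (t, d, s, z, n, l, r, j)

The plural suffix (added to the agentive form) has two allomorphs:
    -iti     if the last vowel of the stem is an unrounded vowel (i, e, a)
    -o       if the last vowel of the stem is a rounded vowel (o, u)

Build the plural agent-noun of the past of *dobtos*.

The final consonant of *dobtos* is /s/, which is non-nasal, so the past-tense suffix is -om, giving *dobtosom*.
The past-tense form *dobtosom* — final consonant /m/ (labial) → -upu → *dobtosomupu*.
The agentive form *dobtosomupu* — last vowel /u/ (a rounded vowel) → -o → *dobtosomupuo*.

dobtosomupuo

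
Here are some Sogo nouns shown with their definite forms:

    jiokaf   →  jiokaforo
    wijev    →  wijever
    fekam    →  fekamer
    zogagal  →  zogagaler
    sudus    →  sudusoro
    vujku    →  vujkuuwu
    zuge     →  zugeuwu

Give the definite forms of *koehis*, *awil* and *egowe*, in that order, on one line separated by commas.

Looking at the final sound of each stem: -oro when the stem ends in a voiceless consonant (*jiokaf*, *sudus*); -er when the stem ends in a voiced consonant (*wijev*, *fekam*, *zogagal*); -uwu when the stem ends in a vowel (*vujku*, *zuge*).
The final sound of *koehis* is /s/, which is a voiceless consonant, so the suffix is -oro, giving *koehisoro*.
Since the final sound of *awil* is /l/ (a voiced consonant), it takes -er, giving *awiler*.
*egowe* — final sound /e/ (a vowel) → -uwu → *egoweuwu*.

koehisoro, awiler, egoweuwu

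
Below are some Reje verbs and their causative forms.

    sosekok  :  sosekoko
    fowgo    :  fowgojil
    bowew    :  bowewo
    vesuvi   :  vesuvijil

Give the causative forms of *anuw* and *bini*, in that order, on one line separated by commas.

anuwo, binijil

The alternation tracks the final sound of the stem — -o when the stem ends in a consonant (*sosekok*, *bowew*); -jil when the stem ends in a vowel (*fowgo*, *vesuvi*).
*anuw* — final sound /w/ (a consonant) → -o → *anuwo*.
*bini* — final sound /i/ (a vowel) → -jil → *binijil*.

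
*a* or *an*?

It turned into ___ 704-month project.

a

The indefinite article is chosen by the initial *sound* of the following word, not its spelling.
The number *704* is spoken "seven hundred …", beginning with /ˈsɛvən/ — a consonant sound.
So the article is *a*: It turned into a 704-month project.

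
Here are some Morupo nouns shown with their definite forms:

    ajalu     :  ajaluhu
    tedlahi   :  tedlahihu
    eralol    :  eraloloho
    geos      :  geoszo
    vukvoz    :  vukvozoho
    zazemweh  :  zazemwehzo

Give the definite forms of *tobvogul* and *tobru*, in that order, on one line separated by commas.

Looking at the final sound of each stem: -zo when the stem ends in a voiceless consonant (*geos*, *zazemweh*); -oho when the stem ends in a voiced consonant (*eralol*, *vukvoz*); -hu when the stem ends in a vowel (*ajalu*, *tedlahi*).
*tobvogul* — final sound /l/ (a voiced consonant) → -oho → *tobvoguloho*.
The final sound of *tobru* is /u/, which is a vowel, so the suffix is -hu, giving *tobruhu*.

tobvoguloho, tobruhu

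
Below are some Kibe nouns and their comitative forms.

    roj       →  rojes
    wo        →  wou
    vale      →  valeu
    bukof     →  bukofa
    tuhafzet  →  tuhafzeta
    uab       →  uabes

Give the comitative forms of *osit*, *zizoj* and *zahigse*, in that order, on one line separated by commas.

The alternation tracks the final sound of the stem — -a when the stem ends in a voiceless consonant (*bukof*, *tuhafzet*); -es when the stem ends in a voiced consonant (*roj*, *uab*); -u when the stem ends in a vowel (*wo*, *vale*).
Since the final sound of *osit* is /t/ (a voiceless consonant), it takes -a, giving *osita*.
*zizoj*: final sound = /j/, a voiced consonant → -es → *zizojes*.
*zahigse*: final sound = /e/, a vowel → -u → *zahigseu*.

osita, zizojes, zahigseu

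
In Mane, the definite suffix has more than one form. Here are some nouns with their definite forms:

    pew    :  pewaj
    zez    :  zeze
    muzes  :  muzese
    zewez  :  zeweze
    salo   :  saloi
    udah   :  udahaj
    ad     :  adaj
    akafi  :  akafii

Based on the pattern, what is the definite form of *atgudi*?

atgudii

The pattern is sibilance of the final sound: -e when the stem ends in a sibilant (*zez*, *muzes*, *zewez*); -aj when the stem ends in a non-sibilant consonant (*pew*, *udah*, *ad*); -i when the stem ends in a vowel (*salo*, *akafi*).
*atgudi* — final sound /i/ (a vowel) → -i → *atgudii*.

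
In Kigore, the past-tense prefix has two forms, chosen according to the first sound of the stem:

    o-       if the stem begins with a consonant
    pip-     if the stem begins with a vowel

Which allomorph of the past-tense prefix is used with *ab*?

Since the first sound of *ab* is /a/ (a vowel), it takes pip-.

pip-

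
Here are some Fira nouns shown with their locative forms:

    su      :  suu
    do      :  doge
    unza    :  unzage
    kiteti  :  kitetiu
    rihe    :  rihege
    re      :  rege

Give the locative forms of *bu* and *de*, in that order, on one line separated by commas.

buu, dege

Looking at the last vowel of each stem: -u when the last vowel of the stem is a high vowel (*su*, *kiteti*); -ge when the last vowel of the stem is a non-high vowel (*do*, *unza*, *rihe*, *re*).
Since the last vowel of *bu* is /u/ (a high vowel), it takes -u, giving *buu*.
The last vowel of *de* is /e/, which is a non-high vowel, so the suffix is -ge, giving *dege*.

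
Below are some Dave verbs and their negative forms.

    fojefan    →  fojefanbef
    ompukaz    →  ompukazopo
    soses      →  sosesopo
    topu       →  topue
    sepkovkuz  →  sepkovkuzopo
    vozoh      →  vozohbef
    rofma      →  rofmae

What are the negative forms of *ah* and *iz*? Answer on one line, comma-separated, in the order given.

ahbef, izopo

Looking at the final sound of each stem: -opo when the stem ends in a sibilant (*ompukaz*, *soses*, *sepkovkuz*); -bef when the stem ends in a non-sibilant consonant (*fojefan*, *vozoh*); -e when the stem ends in a vowel (*topu*, *rofma*).
Since the final sound of *ah* is /h/ (a non-sibilant consonant), it takes -bef, giving *ahbef*.
*iz*: final sound = /z/, a sibilant → -opo → *izopo*.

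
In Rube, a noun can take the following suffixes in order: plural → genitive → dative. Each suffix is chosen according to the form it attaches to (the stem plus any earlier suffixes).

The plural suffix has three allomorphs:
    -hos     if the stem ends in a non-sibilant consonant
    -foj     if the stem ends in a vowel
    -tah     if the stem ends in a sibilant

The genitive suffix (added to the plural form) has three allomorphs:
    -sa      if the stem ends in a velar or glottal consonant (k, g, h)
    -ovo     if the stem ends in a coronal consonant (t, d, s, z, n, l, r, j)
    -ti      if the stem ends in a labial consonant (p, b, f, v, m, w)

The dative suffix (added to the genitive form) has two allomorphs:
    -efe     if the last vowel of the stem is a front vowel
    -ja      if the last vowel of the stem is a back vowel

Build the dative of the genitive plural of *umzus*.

umzustahsaja

The final sound of *umzus* is /s/, which is a sibilant, so the plural suffix is -tah, giving *umzustah*.
The plural form *umzustah* — final consonant /h/ (velar/glottal) → -sa → *umzustahsa*.
The genitive form *umzustahsa* — last vowel /a/ (a back vowel) → -ja → *umzustahsaja*.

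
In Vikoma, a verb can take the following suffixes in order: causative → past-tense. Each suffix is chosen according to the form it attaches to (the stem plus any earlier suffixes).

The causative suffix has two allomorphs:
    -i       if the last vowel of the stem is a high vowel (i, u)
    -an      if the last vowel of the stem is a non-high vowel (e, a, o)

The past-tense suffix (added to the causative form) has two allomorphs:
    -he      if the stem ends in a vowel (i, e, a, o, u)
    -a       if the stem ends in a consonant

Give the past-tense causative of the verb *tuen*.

Since the last vowel of *tuen* is /e/ (a non-high vowel), it takes -an, giving *tuenan*.
The final sound of the causative form *tuenan* is /n/, which is a consonant, so the past-tense suffix is -a, giving *tuenana*.

tuenana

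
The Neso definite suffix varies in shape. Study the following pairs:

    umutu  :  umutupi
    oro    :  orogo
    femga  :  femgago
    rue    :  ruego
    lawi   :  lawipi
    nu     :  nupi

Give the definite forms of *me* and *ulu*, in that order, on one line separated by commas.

mego, ulupi

The pattern is height harmony: -pi when the last vowel of the stem is a high vowel (*umutu*, *lawi*, *nu*); -go when the last vowel of the stem is a non-high vowel (*oro*, *femga*, *rue*).
*me* — last vowel /e/ (a non-high vowel) → -go → *mego*.
*ulu* — last vowel /u/ (a high vowel) → -pi → *ulupi*.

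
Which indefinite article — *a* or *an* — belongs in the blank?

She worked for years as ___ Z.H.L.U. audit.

a

The indefinite article is chosen by the initial *sound* of the following word, not its spelling.
The initialism *Z.H.L.U.* is read letter by letter; the first letter, Z, is pronounced /ziː/, which begins with a consonant sound.
So the article is *a*: She worked for years as a Z.H.L.U. audit.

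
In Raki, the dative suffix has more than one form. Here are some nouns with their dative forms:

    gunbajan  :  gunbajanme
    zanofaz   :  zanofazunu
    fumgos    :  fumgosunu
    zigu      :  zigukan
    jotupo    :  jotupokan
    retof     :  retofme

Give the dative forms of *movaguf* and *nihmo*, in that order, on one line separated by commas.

movagufme, nihmokan

The pattern is sibilance of the final sound: -unu when the stem ends in a sibilant (*zanofaz*, *fumgos*); -me when the stem ends in a non-sibilant consonant (*gunbajan*, *retof*); -kan when the stem ends in a vowel (*zigu*, *jotupo*).
The final sound of *movaguf* is /f/, which is a non-sibilant consonant, so the suffix is -me, giving *movagufme*.
*nihmo*: final sound = /o/, a vowel → -kan → *nihmokan*.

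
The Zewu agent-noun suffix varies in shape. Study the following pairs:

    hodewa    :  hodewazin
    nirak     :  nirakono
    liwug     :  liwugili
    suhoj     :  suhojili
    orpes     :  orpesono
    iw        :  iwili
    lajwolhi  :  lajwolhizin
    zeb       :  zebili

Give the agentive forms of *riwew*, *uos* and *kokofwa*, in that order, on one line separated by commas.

riwewili, uosono, kokofwazin

The alternation tracks the final sound of the stem — -ono when the stem ends in a voiceless consonant (*nirak*, *orpes*); -ili when the stem ends in a voiced consonant (*liwug*, *suhoj*, *iw*, *zeb*); -zin when the stem ends in a vowel (*hodewa*, *lajwolhi*).
*riwew* — final sound /w/ (a voiced consonant) → -ili → *riwewili*.
*uos* — final sound /s/ (a voiceless consonant) → -ono → *uosono*.
The final sound of *kokofwa* is /a/, which is a vowel, so the suffix is -zin, giving *kokofwazin*.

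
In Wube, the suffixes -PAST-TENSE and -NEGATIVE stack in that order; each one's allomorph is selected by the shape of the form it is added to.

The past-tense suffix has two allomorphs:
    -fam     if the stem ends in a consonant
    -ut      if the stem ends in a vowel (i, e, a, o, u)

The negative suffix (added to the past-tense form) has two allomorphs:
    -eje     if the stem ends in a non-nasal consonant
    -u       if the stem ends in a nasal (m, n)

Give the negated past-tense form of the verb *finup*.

The final sound of *finup* is /p/, which is a consonant, so the past-tense suffix is -fam, giving *finupfam*.
Since the final consonant of the past-tense form *finupfam* is /m/ (a nasal), it takes -u, giving *finupfamu*.

finupfamu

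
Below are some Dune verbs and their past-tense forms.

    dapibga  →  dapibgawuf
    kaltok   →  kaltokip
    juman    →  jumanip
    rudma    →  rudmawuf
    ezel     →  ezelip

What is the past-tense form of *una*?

unawuf

The pattern is consonant vs. vowel: -ip when the stem ends in a consonant (*kaltok*, *juman*, *ezel*); -wuf when the stem ends in a vowel (*dapibga*, *rudma*).
*una* — final sound /a/ (a vowel) → -wuf → *unawuf*.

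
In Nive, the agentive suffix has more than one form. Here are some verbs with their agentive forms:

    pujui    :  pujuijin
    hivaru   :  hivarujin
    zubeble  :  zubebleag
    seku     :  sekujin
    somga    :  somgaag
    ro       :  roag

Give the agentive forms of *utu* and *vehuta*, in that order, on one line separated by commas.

utujin, vehutaag

The alternation tracks the last vowel of the stem — -jin when the last vowel of the stem is a high vowel (*pujui*, *hivaru*, *seku*); -ag when the last vowel of the stem is a non-high vowel (*zubeble*, *somga*, *ro*).
The last vowel of *utu* is /u/, which is a high vowel, so the suffix is -jin, giving *utujin*.
Since the last vowel of *vehuta* is /a/ (a non-high vowel), it takes -ag, giving *vehutaag*.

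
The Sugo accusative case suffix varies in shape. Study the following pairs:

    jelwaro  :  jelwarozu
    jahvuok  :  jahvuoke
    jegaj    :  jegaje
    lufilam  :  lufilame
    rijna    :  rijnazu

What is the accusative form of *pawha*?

pawhazu

Looking at the final sound of each stem: -e when the stem ends in a consonant (*jahvuok*, *jegaj*, *lufilam*); -zu when the stem ends in a vowel (*jelwaro*, *rijna*).
*pawha* — final sound /a/ (a vowel) → -zu → *pawhazu*.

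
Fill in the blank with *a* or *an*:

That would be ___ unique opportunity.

The indefinite article is chosen by the initial *sound* of the following word, not its spelling.
*unique* begins with the sound /juː/ (u pronounced /juː/) — a consonant sound.
So the article is *a*: That would be a unique opportunity.

a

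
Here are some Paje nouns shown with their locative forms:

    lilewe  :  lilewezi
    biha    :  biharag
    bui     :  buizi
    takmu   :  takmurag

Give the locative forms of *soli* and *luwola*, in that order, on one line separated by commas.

The suffix is conditioned by the last vowel: -zi when the last vowel of the stem is a front vowel (*lilewe*, *bui*); -rag when the last vowel of the stem is a back vowel (*biha*, *takmu*).
The last vowel of *soli* is /i/, which is a front vowel, so the suffix is -zi, giving *solizi*.
*luwola*: last vowel = /a/, a back vowel → -rag → *luwolarag*.

solizi, luwolarag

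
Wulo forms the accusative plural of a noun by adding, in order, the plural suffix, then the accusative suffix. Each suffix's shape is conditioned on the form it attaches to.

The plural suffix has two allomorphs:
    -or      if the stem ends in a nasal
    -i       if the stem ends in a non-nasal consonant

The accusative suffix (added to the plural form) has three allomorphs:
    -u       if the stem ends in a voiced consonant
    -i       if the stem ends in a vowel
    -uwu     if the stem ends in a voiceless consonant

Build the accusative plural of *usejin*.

The final consonant of *usejin* is /n/, which is a nasal, so the plural suffix is -or, giving *usejinor*.
The plural form *usejinor*: final sound = /r/, a voiced consonant → -u → *usejinoru*.

usejinoru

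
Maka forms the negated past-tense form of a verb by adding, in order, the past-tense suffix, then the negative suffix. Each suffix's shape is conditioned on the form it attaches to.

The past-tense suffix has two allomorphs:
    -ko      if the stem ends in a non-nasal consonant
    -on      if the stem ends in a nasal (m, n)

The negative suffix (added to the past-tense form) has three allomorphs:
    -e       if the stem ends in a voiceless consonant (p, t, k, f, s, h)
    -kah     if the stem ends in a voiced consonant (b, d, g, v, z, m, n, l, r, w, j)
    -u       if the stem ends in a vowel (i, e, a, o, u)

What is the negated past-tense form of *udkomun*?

udkomunonkah

Since the final consonant of *udkomun* is /n/ (a nasal), it takes -on, giving *udkomunon*.
The past-tense form *udkomunon*: final sound = /n/, a voiced consonant → -kah → *udkomunonkah*.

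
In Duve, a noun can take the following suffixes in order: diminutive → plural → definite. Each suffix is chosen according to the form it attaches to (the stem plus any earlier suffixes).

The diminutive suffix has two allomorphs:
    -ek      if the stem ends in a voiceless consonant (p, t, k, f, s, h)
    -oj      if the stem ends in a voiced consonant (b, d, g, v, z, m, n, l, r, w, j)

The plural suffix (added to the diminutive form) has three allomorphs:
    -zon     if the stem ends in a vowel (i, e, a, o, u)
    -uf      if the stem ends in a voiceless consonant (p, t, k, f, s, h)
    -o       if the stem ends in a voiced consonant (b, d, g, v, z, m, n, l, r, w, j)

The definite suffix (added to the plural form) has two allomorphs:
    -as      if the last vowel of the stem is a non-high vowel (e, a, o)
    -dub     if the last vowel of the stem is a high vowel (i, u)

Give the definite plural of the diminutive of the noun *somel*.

somelojoas

*somel* — final consonant /l/ (voiced) → -oj → *someloj*.
The diminutive form *someloj* — final sound /j/ (a voiced consonant) → -o → *somelojo*.
Since the last vowel of the plural form *somelojo* is /o/ (a non-high vowel), it takes -as, giving *somelojoas*.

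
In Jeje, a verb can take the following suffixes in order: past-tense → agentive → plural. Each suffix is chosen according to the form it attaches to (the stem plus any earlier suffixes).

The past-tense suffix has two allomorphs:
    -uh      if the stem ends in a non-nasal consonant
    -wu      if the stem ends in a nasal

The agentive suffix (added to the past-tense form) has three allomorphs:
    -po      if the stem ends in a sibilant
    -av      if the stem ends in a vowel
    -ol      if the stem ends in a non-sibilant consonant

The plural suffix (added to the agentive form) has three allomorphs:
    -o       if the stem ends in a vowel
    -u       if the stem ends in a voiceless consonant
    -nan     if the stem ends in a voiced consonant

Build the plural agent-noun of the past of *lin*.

*lin*: final consonant = /n/, a nasal → -wu → *linwu*.
The final sound of the past-tense form *linwu* is /u/, which is a vowel, so the agentive suffix is -av, giving *linwuav*.
The agentive form *linwuav*: final sound = /v/, a voiced consonant → -nan → *linwuavnan*.

linwuavnan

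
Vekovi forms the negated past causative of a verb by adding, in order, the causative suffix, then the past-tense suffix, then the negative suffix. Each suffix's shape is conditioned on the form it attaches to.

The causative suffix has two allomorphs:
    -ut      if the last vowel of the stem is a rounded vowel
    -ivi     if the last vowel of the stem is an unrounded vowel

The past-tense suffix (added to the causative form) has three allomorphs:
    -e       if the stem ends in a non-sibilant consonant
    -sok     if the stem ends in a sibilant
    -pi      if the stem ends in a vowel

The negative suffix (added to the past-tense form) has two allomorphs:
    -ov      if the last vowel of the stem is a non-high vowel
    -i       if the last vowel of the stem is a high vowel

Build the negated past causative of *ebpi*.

Since the last vowel of *ebpi* is /i/ (an unrounded vowel), it takes -ivi, giving *ebpiivi*.
Since the final sound of the causative form *ebpiivi* is /i/ (a vowel), it takes -pi, giving *ebpiivipi*.
The last vowel of the past-tense form *ebpiivipi* is /i/, which is a high vowel, so the negative suffix is -i, giving *ebpiivipii*.

ebpiivipii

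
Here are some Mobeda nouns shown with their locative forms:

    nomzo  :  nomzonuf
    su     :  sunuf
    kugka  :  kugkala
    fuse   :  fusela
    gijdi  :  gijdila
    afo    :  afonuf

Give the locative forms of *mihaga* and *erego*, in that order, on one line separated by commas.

The alternation tracks the last vowel of the stem — -nuf when the last vowel of the stem is a rounded vowel (*nomzo*, *su*, *afo*); -la when the last vowel of the stem is an unrounded vowel (*kugka*, *fuse*, *gijdi*).
*mihaga*: last vowel = /a/, an unrounded vowel → -la → *mihagala*.
Since the last vowel of *erego* is /o/ (a rounded vowel), it takes -nuf, giving *eregonuf*.

mihagala, eregonuf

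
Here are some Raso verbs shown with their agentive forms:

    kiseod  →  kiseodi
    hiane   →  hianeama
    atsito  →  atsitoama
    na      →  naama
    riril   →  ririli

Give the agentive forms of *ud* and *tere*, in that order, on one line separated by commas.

Looking at the final sound of each stem: -i when the stem ends in a consonant (*kiseod*, *riril*); -ama when the stem ends in a vowel (*hiane*, *atsito*, *na*).
*ud* — final sound /d/ (a consonant) → -i → *udi*.
Since the final sound of *tere* is /e/ (a vowel), it takes -ama, giving *tereama*.

udi, tereama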